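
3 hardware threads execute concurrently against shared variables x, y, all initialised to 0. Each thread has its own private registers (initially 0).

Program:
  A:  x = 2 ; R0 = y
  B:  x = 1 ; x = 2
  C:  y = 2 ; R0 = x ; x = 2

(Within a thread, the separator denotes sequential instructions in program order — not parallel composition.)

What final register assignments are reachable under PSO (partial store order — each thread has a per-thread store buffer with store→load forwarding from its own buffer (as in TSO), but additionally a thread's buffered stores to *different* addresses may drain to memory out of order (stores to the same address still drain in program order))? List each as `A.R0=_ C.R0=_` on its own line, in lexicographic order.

A.R0=0 C.R0=0
A.R0=0 C.R0=1
A.R0=0 C.R0=2
A.R0=2 C.R0=0
A.R0=2 C.R0=1
A.R0=2 C.R0=2

outcome vector order: (A.R0,C.R0)
|PSO outcomes| = 6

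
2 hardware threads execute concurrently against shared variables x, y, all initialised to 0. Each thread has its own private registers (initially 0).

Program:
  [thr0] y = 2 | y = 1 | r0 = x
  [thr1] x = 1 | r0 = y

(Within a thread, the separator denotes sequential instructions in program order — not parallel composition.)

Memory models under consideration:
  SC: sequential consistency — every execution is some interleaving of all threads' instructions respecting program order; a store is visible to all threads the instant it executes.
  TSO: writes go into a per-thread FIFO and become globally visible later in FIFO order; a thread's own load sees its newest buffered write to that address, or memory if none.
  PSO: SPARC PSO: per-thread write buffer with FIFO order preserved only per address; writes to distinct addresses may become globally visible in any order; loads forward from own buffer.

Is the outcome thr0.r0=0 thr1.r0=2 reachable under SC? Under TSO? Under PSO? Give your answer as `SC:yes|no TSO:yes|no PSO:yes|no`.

SC:no TSO:yes PSO:yes

outcome vector order: (thr0.r0,thr1.r0)
[SC] allowed = {01; 10; 11; 12}
[TSO] allowed = {00; 01; 02; 10; 11; 12}
[PSO] allowed = {00; 01; 02; 10; 11; 12}
target 02 ∈ {TSO,PSO}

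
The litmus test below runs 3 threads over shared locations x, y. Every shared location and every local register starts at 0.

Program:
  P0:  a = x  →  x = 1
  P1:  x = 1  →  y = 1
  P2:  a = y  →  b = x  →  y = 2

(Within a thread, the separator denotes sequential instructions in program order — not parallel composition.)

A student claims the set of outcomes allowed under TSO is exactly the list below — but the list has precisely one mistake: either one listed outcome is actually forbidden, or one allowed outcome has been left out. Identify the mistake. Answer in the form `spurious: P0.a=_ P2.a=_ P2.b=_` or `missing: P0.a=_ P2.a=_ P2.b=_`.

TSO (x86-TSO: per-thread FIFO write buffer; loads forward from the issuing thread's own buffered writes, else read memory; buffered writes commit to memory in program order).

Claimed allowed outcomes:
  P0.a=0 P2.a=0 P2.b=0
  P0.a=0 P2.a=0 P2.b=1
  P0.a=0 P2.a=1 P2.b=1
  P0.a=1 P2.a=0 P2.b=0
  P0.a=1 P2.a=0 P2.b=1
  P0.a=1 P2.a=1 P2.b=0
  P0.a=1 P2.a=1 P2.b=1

outcome vector order: (P0.a,P2.a,P2.b)
TSO: 6 outcomes — {0/0/0; 0/0/1; 0/1/1; 1/0/0; 1/0/1; 1/1/1}
claimed∖TSO = {1/1/0}

spurious: P0.a=1 P2.a=1 P2.b=0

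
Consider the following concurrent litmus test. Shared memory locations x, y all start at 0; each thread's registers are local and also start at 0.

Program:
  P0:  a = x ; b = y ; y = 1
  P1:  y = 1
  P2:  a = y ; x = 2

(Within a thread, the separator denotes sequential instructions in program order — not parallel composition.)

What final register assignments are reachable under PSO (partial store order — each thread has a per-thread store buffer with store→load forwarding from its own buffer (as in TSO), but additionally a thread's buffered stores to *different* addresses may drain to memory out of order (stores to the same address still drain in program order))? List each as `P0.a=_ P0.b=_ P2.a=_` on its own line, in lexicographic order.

outcome vector order: (P0.a,P0.b,P2.a)
|PSO outcomes| = 7

P0.a=0 P0.b=0 P2.a=0
P0.a=0 P0.b=0 P2.a=1
P0.a=0 P0.b=1 P2.a=0
P0.a=0 P0.b=1 P2.a=1
P0.a=2 P0.b=0 P2.a=0
P0.a=2 P0.b=1 P2.a=0
P0.a=2 P0.b=1 P2.a=1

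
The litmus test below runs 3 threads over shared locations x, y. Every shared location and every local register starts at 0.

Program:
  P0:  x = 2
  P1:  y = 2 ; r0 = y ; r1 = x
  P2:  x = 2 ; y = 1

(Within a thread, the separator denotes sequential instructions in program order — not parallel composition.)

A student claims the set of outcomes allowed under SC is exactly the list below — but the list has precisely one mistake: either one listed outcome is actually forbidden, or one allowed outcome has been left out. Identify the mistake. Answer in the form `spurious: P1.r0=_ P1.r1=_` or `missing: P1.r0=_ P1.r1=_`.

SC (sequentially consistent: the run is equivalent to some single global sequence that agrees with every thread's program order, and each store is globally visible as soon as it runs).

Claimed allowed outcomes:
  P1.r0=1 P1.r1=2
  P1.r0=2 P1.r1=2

outcome vector order: (P1.r0,P1.r1)
[SC] allowed = {1/2; 2/0; 2/2}
SC∖claimed = {2/0}

missing: P1.r0=2 P1.r1=0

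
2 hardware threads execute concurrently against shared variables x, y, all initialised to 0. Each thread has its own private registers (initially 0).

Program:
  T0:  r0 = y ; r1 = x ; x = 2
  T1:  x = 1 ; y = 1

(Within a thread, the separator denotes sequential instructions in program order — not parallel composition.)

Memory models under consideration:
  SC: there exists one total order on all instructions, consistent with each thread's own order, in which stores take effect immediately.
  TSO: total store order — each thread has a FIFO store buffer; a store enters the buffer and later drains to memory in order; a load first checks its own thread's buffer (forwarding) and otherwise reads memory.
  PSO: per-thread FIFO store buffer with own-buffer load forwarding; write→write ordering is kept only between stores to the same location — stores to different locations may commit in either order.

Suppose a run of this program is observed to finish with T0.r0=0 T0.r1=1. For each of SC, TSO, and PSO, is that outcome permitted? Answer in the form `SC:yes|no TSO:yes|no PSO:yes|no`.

outcome vector order: (T0.r0,T0.r1)
SC: 3 outcomes — {<0 0> <0 1> <1 1>}
TSO: 3 outcomes — {<0 0> <0 1> <1 1>}
PSO: 4 outcomes — {<0 0> <0 1> <1 0> <1 1>}
target <0 1> ∈ {SC,TSO,PSO}

SC:yes TSO:yes PSO:yes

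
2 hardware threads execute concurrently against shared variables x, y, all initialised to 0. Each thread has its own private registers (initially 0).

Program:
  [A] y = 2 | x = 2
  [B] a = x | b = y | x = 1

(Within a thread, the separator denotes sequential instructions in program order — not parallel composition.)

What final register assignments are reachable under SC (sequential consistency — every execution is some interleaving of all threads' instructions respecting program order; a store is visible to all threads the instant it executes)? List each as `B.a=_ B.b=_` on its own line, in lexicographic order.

outcome vector order: (B.a,B.b)
|SC outcomes| = 3

B.a=0 B.b=0
B.a=0 B.b=2
B.a=2 B.b=2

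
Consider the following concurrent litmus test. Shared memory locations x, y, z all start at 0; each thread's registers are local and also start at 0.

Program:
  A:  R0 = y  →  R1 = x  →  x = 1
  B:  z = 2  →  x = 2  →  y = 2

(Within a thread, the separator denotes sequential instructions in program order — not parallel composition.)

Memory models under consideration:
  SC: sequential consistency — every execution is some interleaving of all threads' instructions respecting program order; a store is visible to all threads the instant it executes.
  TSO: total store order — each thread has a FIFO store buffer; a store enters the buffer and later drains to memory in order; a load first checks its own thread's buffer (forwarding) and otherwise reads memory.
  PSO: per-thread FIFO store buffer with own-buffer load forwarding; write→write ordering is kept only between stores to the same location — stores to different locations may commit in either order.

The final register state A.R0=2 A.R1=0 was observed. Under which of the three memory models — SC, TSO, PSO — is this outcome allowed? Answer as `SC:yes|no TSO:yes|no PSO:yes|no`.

SC:no TSO:no PSO:yes

outcome vector order: (A.R0,A.R1)
SC (3): <0 0>, <0 2>, <2 2>
TSO (3): <0 0>, <0 2>, <2 2>
PSO (4): <0 0>, <0 2>, <2 0>, <2 2>
target <2 0> ∈ {PSO}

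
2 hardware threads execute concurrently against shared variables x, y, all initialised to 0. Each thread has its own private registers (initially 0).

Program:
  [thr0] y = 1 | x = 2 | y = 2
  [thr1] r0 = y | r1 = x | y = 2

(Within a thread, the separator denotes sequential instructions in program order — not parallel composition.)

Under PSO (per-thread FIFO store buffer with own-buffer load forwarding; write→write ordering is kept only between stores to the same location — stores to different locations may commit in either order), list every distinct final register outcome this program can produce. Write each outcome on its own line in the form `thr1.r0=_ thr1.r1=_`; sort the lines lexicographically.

thr1.r0=0 thr1.r1=0
thr1.r0=0 thr1.r1=2
thr1.r0=1 thr1.r1=0
thr1.r0=1 thr1.r1=2
thr1.r0=2 thr1.r1=0
thr1.r0=2 thr1.r1=2

outcome vector order: (thr1.r0,thr1.r1)
|PSO outcomes| = 6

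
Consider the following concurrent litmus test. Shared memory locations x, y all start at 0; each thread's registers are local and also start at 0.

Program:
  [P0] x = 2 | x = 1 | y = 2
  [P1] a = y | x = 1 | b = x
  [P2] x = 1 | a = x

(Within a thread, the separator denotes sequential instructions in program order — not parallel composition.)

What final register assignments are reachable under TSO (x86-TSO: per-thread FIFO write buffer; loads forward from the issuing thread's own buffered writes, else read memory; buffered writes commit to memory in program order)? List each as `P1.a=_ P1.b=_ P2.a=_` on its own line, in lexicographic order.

outcome vector order: (P1.a,P1.b,P2.a)
|TSO outcomes| = 6

P1.a=0 P1.b=1 P2.a=1
P1.a=0 P1.b=1 P2.a=2
P1.a=0 P1.b=2 P2.a=1
P1.a=0 P1.b=2 P2.a=2
P1.a=2 P1.b=1 P2.a=1
P1.a=2 P1.b=1 P2.a=2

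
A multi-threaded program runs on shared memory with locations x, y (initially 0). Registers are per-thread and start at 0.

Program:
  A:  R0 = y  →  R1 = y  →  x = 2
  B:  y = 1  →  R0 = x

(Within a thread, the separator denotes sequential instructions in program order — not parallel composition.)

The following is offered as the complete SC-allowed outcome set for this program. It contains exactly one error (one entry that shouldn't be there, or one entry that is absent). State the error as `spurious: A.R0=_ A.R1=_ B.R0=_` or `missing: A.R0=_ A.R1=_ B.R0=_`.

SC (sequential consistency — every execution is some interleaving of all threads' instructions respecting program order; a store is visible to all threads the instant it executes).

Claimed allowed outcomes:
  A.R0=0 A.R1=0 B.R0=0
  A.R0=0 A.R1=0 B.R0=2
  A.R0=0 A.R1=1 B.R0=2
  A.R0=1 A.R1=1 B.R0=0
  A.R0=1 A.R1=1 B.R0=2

missing: A.R0=0 A.R1=1 B.R0=0

outcome vector order: (A.R0,A.R1,B.R0)
under SC → <0 0 0> <0 0 2> <0 1 0> <0 1 2> <1 1 0> <1 1 2>
SC∖claimed = {<0 1 0>}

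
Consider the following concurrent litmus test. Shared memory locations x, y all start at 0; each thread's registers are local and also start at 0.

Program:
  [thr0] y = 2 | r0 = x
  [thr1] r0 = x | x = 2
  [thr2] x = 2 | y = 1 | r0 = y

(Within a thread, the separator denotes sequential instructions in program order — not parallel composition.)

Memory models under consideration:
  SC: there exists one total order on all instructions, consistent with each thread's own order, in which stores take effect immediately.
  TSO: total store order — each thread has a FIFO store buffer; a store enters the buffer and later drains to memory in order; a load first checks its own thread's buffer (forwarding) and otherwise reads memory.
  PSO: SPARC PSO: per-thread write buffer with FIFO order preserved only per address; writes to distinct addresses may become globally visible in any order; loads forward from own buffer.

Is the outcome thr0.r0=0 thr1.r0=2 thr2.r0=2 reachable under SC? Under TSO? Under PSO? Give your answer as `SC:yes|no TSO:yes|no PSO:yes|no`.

SC:no TSO:yes PSO:yes

outcome vector order: (thr0.r0,thr1.r0,thr2.r0)
under SC → <0 0 1>; <0 2 1>; <2 0 1>; <2 0 2>; <2 2 1>; <2 2 2>
under TSO → <0 0 1>; <0 0 2>; <0 2 1>; <0 2 2>; <2 0 1>; <2 0 2>; <2 2 1>; <2 2 2>
under PSO → <0 0 1>; <0 0 2>; <0 2 1>; <0 2 2>; <2 0 1>; <2 0 2>; <2 2 1>; <2 2 2>
target <0 2 2> ∈ {TSO,PSO}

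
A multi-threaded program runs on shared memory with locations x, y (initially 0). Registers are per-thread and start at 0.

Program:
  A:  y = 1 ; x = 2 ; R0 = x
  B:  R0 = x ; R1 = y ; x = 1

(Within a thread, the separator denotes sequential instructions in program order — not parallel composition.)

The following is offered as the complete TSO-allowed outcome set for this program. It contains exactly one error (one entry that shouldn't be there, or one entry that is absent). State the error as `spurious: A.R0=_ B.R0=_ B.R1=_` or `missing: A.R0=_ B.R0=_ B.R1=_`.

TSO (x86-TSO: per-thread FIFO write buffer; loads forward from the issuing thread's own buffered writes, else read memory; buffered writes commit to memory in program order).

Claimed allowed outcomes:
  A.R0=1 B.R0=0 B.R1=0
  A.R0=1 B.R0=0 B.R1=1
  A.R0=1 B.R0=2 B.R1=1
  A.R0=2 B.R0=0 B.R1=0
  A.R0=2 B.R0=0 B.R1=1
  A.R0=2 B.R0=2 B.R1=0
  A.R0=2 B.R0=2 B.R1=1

outcome vector order: (A.R0,B.R0,B.R1)
[TSO] allowed = {1/0/0 1/0/1 1/2/1 2/0/0 2/0/1 2/2/1}
claimed∖TSO = {2/2/0}

spurious: A.R0=2 B.R0=2 B.R1=0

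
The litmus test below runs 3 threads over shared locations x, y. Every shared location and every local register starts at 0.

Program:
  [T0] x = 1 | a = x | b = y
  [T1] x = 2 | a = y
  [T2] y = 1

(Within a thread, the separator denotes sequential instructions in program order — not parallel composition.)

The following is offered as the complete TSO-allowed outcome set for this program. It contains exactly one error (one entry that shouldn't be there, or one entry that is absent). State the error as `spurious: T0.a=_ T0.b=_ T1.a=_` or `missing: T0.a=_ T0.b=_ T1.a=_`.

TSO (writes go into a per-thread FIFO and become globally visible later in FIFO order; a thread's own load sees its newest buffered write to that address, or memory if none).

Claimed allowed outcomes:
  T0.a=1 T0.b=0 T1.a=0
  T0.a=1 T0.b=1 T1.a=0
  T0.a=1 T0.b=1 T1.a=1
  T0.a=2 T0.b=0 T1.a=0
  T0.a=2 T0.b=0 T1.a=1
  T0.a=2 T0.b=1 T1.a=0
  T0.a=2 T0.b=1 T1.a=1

outcome vector order: (T0.a,T0.b,T1.a)
TSO (8): 1/0/0 1/0/1 1/1/0 1/1/1 2/0/0 2/0/1 2/1/0 2/1/1
TSO∖claimed = {1/0/1}

missing: T0.a=1 T0.b=0 T1.a=1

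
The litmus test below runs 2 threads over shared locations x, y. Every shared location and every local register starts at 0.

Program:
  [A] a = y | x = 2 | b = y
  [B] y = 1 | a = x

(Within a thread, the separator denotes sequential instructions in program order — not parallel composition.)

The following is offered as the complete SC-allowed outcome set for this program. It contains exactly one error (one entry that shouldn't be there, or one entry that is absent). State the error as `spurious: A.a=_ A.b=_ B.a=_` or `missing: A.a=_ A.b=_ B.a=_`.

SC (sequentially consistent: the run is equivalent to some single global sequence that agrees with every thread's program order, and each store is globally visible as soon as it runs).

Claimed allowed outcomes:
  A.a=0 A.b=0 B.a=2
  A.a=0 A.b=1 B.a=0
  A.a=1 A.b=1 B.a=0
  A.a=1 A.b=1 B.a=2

missing: A.a=0 A.b=1 B.a=2

outcome vector order: (A.a,A.b,B.a)
[SC] allowed = {<0 0 2> <0 1 0> <0 1 2> <1 1 0> <1 1 2>}
SC∖claimed = {<0 1 2>}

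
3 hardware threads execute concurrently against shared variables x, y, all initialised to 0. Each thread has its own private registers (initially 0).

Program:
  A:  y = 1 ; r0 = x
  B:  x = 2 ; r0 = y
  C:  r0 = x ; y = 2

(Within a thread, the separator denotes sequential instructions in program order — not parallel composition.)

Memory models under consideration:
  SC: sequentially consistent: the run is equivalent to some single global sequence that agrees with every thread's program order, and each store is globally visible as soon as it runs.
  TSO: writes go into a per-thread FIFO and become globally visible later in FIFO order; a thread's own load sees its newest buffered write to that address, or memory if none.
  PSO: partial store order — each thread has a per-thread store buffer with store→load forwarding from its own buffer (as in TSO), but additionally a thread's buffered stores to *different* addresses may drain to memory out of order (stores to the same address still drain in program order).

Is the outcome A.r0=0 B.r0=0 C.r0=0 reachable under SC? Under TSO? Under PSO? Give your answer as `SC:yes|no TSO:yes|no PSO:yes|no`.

outcome vector order: (A.r0,B.r0,C.r0)
SC (10): 010 012 020 022 200 202 210 212 220 222
TSO (12): 000 002 010 012 020 022 200 202 210 212 220 222
PSO (12): 000 002 010 012 020 022 200 202 210 212 220 222
target 000 ∈ {TSO,PSO}

SC:no TSO:yes PSO:yes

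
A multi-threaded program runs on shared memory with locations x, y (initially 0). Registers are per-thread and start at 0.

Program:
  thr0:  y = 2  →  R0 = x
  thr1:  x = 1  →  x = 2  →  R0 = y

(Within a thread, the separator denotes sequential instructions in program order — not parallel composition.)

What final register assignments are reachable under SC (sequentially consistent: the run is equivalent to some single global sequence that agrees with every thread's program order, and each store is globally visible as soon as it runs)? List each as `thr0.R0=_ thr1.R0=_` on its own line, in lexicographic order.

outcome vector order: (thr0.R0,thr1.R0)
|SC outcomes| = 4

thr0.R0=0 thr1.R0=2
thr0.R0=1 thr1.R0=2
thr0.R0=2 thr1.R0=0
thr0.R0=2 thr1.R0=2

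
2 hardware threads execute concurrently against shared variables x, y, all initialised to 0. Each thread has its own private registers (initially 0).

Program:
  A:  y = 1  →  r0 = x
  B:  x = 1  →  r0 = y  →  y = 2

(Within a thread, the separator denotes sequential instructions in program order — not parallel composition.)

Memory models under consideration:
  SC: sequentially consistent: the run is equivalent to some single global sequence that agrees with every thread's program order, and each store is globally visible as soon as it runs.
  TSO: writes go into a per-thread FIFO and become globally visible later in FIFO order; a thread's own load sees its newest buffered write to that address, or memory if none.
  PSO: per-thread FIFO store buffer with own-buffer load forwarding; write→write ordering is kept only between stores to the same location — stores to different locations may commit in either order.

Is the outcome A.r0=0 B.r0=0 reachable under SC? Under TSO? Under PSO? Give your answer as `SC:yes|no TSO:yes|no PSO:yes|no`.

SC:no TSO:yes PSO:yes

outcome vector order: (A.r0,B.r0)
under SC → 01, 10, 11
under TSO → 00, 01, 10, 11
under PSO → 00, 01, 10, 11
target 00 ∈ {TSO,PSO}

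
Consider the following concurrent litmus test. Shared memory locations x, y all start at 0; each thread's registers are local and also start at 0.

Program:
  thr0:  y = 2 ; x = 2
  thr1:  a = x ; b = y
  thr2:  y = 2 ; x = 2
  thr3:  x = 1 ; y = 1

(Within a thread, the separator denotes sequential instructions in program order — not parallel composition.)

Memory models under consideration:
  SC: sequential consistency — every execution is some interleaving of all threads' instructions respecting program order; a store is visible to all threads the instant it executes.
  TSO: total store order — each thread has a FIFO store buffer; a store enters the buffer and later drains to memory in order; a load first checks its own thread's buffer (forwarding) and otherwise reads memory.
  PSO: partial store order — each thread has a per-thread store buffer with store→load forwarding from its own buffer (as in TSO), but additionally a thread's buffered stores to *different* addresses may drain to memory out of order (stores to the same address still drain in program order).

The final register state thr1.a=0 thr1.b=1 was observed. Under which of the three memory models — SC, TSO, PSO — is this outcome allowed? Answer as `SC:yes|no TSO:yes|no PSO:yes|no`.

SC:yes TSO:yes PSO:yes

outcome vector order: (thr1.a,thr1.b)
[SC] allowed = {<0 0>; <0 1>; <0 2>; <1 0>; <1 1>; <1 2>; <2 1>; <2 2>}
[TSO] allowed = {<0 0>; <0 1>; <0 2>; <1 0>; <1 1>; <1 2>; <2 1>; <2 2>}
[PSO] allowed = {<0 0>; <0 1>; <0 2>; <1 0>; <1 1>; <1 2>; <2 0>; <2 1>; <2 2>}
target <0 1> ∈ {SC,TSO,PSO}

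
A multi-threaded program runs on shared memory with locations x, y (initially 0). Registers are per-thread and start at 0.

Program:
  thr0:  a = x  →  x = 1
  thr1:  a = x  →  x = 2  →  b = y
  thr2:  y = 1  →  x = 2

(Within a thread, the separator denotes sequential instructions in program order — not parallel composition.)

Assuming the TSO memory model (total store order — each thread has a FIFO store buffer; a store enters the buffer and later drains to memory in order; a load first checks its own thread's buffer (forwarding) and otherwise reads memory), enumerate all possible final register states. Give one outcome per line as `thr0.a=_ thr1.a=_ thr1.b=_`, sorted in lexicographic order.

thr0.a=0 thr1.a=0 thr1.b=0
thr0.a=0 thr1.a=0 thr1.b=1
thr0.a=0 thr1.a=1 thr1.b=0
thr0.a=0 thr1.a=1 thr1.b=1
thr0.a=0 thr1.a=2 thr1.b=1
thr0.a=2 thr1.a=0 thr1.b=0
thr0.a=2 thr1.a=0 thr1.b=1
thr0.a=2 thr1.a=1 thr1.b=1
thr0.a=2 thr1.a=2 thr1.b=1

outcome vector order: (thr0.a,thr1.a,thr1.b)
|TSO outcomes| = 9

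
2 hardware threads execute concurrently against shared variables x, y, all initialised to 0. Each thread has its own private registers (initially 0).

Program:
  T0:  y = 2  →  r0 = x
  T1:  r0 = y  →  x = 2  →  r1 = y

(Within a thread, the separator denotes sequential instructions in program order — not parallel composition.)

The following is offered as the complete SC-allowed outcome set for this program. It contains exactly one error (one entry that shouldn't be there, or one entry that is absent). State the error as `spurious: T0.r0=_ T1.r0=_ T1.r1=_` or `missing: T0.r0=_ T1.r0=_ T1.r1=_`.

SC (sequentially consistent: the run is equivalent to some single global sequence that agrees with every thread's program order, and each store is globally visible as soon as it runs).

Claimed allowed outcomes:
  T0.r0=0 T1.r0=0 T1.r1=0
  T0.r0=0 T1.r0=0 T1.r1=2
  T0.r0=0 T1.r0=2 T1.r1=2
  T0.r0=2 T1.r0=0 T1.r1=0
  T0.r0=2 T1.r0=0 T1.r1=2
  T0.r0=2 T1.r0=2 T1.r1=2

spurious: T0.r0=0 T1.r0=0 T1.r1=0

outcome vector order: (T0.r0,T1.r0,T1.r1)
[SC] allowed = {(0,0,2) (0,2,2) (2,0,0) (2,0,2) (2,2,2)}
claimed∖SC = {(0,0,0)}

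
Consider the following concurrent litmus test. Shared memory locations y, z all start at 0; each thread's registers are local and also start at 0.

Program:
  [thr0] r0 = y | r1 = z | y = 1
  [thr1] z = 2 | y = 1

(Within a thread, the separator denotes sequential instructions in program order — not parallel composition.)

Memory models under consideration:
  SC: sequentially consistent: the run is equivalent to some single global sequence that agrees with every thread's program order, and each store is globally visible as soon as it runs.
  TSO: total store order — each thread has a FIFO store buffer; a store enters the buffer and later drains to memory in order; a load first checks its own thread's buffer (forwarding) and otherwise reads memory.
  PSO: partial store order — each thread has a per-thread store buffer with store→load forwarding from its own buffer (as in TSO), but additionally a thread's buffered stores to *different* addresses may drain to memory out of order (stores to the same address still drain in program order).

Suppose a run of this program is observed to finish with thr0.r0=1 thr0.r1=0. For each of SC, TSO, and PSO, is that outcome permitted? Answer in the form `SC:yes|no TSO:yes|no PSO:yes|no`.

SC:no TSO:no PSO:yes

outcome vector order: (thr0.r0,thr0.r1)
SC (3): (0,0), (0,2), (1,2)
TSO (3): (0,0), (0,2), (1,2)
PSO (4): (0,0), (0,2), (1,0), (1,2)
target (1,0) ∈ {PSO}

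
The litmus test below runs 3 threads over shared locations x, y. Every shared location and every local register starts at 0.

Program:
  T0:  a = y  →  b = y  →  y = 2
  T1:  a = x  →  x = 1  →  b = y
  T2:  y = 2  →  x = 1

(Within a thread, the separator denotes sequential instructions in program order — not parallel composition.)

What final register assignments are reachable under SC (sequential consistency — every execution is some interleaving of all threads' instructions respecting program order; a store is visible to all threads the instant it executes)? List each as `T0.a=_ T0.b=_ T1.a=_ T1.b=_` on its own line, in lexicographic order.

outcome vector order: (T0.a,T0.b,T1.a,T1.b)
|SC outcomes| = 9

T0.a=0 T0.b=0 T1.a=0 T1.b=0
T0.a=0 T0.b=0 T1.a=0 T1.b=2
T0.a=0 T0.b=0 T1.a=1 T1.b=2
T0.a=0 T0.b=2 T1.a=0 T1.b=0
T0.a=0 T0.b=2 T1.a=0 T1.b=2
T0.a=0 T0.b=2 T1.a=1 T1.b=2
T0.a=2 T0.b=2 T1.a=0 T1.b=0
T0.a=2 T0.b=2 T1.a=0 T1.b=2
T0.a=2 T0.b=2 T1.a=1 T1.b=2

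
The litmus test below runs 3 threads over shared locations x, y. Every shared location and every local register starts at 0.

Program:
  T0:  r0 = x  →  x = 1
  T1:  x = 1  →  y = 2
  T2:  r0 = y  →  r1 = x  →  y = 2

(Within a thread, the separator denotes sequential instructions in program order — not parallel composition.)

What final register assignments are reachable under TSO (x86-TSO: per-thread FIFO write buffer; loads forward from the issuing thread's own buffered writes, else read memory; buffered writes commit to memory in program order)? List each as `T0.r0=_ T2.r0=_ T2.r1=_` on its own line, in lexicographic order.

T0.r0=0 T2.r0=0 T2.r1=0
T0.r0=0 T2.r0=0 T2.r1=1
T0.r0=0 T2.r0=2 T2.r1=1
T0.r0=1 T2.r0=0 T2.r1=0
T0.r0=1 T2.r0=0 T2.r1=1
T0.r0=1 T2.r0=2 T2.r1=1

outcome vector order: (T0.r0,T2.r0,T2.r1)
|TSO outcomes| = 6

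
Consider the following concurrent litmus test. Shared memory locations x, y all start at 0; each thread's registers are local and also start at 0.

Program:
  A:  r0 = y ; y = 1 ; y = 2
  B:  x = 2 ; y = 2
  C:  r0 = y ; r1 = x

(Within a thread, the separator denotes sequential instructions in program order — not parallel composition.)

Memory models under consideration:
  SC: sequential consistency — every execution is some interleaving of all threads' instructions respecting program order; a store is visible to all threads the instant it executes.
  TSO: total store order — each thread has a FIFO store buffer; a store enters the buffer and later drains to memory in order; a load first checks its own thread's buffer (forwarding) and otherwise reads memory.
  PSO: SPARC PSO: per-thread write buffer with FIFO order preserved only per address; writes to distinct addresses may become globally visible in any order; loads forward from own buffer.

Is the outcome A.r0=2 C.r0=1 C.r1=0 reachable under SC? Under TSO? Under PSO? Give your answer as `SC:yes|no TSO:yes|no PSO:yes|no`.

outcome vector order: (A.r0,C.r0,C.r1)
under SC → 000 002 010 012 020 022 200 202 212 222
under TSO → 000 002 010 012 020 022 200 202 212 222
under PSO → 000 002 010 012 020 022 200 202 210 212 220 222
target 210 ∈ {PSO}

SC:no TSO:no PSO:yes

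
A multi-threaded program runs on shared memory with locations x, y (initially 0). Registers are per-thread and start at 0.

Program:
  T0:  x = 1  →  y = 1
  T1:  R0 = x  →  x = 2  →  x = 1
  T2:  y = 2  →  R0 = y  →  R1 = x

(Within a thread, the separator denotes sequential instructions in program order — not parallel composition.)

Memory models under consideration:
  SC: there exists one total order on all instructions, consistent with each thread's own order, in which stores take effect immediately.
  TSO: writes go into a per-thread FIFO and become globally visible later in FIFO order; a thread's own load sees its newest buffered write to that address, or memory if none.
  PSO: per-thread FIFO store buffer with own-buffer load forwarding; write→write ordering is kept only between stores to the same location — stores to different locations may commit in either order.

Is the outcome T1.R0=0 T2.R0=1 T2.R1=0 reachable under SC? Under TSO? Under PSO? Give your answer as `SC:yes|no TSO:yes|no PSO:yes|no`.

outcome vector order: (T1.R0,T2.R0,T2.R1)
SC (10): <0 1 1> <0 1 2> <0 2 0> <0 2 1> <0 2 2> <1 1 1> <1 1 2> <1 2 0> <1 2 1> <1 2 2>
TSO (10): <0 1 1> <0 1 2> <0 2 0> <0 2 1> <0 2 2> <1 1 1> <1 1 2> <1 2 0> <1 2 1> <1 2 2>
PSO (12): <0 1 0> <0 1 1> <0 1 2> <0 2 0> <0 2 1> <0 2 2> <1 1 0> <1 1 1> <1 1 2> <1 2 0> <1 2 1> <1 2 2>
target <0 1 0> ∈ {PSO}

SC:no TSO:no PSO:yes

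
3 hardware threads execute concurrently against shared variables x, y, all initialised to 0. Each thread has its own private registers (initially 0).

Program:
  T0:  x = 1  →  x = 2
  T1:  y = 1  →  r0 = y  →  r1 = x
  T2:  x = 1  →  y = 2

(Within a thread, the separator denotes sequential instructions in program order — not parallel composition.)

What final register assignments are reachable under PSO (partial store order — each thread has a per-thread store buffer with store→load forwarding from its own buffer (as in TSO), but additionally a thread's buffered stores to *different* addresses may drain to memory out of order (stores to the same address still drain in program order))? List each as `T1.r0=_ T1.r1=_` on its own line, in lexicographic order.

outcome vector order: (T1.r0,T1.r1)
|PSO outcomes| = 6

T1.r0=1 T1.r1=0
T1.r0=1 T1.r1=1
T1.r0=1 T1.r1=2
T1.r0=2 T1.r1=0
T1.r0=2 T1.r1=1
T1.r0=2 T1.r1=2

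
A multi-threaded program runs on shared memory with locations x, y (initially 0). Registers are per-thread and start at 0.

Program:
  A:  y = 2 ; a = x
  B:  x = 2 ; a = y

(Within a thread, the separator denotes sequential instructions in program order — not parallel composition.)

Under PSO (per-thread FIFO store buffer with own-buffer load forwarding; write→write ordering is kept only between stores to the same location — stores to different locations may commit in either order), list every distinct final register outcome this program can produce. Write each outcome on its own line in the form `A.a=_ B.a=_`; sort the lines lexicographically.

A.a=0 B.a=0
A.a=0 B.a=2
A.a=2 B.a=0
A.a=2 B.a=2

outcome vector order: (A.a,B.a)
|PSO outcomes| = 4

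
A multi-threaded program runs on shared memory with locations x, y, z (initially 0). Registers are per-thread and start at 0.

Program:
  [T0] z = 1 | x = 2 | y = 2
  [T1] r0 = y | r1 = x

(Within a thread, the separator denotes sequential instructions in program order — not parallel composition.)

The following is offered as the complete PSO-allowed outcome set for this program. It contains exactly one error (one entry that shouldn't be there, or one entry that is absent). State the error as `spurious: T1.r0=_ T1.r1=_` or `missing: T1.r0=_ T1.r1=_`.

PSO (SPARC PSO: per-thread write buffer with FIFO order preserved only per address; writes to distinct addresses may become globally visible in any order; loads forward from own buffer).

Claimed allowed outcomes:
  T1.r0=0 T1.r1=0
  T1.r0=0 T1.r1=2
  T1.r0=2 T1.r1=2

missing: T1.r0=2 T1.r1=0

outcome vector order: (T1.r0,T1.r1)
[PSO] allowed = {<0 0>; <0 2>; <2 0>; <2 2>}
PSO∖claimed = {<2 0>}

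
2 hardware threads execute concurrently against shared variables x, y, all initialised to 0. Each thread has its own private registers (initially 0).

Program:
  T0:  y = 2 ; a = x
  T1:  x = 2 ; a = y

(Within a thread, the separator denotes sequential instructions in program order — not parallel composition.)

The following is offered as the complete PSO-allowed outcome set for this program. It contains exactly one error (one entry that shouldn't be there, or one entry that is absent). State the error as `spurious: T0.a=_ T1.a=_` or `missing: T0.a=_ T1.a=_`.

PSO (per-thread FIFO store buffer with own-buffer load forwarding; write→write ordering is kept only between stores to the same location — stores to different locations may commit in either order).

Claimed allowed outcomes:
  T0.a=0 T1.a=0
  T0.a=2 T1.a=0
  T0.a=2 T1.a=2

missing: T0.a=0 T1.a=2

outcome vector order: (T0.a,T1.a)
under PSO → 00; 02; 20; 22
PSO∖claimed = {02}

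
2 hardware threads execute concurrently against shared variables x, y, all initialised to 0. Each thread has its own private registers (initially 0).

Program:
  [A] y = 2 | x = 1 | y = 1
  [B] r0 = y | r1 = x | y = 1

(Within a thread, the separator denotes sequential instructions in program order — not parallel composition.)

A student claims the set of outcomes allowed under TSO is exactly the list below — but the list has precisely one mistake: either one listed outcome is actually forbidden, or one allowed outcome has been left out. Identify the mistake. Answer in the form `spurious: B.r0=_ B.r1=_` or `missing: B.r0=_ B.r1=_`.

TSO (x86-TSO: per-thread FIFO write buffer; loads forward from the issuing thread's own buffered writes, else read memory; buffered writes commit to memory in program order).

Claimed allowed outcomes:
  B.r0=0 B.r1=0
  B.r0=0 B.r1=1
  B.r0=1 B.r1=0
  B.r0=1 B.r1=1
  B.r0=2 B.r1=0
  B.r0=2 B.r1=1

spurious: B.r0=1 B.r1=0

outcome vector order: (B.r0,B.r1)
[TSO] allowed = {0/0 0/1 1/1 2/0 2/1}
claimed∖TSO = {1/0}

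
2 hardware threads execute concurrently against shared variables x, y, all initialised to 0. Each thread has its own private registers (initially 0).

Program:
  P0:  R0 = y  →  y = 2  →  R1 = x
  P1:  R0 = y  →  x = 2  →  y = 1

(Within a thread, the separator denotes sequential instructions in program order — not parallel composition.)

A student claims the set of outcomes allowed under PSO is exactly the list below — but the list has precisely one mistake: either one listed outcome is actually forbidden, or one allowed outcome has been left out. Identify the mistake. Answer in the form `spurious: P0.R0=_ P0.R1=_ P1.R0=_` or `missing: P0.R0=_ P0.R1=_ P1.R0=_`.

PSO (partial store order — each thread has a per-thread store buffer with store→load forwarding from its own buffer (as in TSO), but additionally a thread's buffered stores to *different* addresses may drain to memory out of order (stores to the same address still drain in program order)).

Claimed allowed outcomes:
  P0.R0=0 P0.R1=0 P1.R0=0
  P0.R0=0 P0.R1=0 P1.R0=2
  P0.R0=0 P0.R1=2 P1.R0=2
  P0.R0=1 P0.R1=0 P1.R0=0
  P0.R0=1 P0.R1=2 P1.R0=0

missing: P0.R0=0 P0.R1=2 P1.R0=0

outcome vector order: (P0.R0,P0.R1,P1.R0)
[PSO] allowed = {<0 0 0> <0 0 2> <0 2 0> <0 2 2> <1 0 0> <1 2 0>}
PSO∖claimed = {<0 2 0>}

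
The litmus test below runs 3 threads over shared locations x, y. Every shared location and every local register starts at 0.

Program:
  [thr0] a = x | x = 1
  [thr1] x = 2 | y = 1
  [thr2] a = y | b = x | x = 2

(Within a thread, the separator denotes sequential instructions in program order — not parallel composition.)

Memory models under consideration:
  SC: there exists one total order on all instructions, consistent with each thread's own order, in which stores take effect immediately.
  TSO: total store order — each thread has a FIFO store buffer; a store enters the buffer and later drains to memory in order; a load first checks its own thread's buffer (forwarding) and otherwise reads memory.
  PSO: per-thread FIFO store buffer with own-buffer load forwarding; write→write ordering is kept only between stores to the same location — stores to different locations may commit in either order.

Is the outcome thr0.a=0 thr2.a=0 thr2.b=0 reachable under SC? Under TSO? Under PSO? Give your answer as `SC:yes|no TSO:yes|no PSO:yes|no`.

outcome vector order: (thr0.a,thr2.a,thr2.b)
under SC → 0/0/0; 0/0/1; 0/0/2; 0/1/1; 0/1/2; 2/0/0; 2/0/1; 2/0/2; 2/1/1; 2/1/2
under TSO → 0/0/0; 0/0/1; 0/0/2; 0/1/1; 0/1/2; 2/0/0; 2/0/1; 2/0/2; 2/1/1; 2/1/2
under PSO → 0/0/0; 0/0/1; 0/0/2; 0/1/0; 0/1/1; 0/1/2; 2/0/0; 2/0/1; 2/0/2; 2/1/0; 2/1/1; 2/1/2
target 0/0/0 ∈ {SC,TSO,PSO}

SC:yes TSO:yes PSO:yes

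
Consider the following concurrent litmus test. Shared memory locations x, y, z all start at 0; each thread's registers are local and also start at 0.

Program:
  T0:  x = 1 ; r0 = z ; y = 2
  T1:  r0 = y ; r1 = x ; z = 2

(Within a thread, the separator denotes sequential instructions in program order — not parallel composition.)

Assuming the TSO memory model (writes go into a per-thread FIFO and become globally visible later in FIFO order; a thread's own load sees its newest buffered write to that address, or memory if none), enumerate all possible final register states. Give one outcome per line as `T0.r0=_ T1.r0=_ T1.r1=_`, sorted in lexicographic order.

outcome vector order: (T0.r0,T1.r0,T1.r1)
|TSO outcomes| = 5

T0.r0=0 T1.r0=0 T1.r1=0
T0.r0=0 T1.r0=0 T1.r1=1
T0.r0=0 T1.r0=2 T1.r1=1
T0.r0=2 T1.r0=0 T1.r1=0
T0.r0=2 T1.r0=0 T1.r1=1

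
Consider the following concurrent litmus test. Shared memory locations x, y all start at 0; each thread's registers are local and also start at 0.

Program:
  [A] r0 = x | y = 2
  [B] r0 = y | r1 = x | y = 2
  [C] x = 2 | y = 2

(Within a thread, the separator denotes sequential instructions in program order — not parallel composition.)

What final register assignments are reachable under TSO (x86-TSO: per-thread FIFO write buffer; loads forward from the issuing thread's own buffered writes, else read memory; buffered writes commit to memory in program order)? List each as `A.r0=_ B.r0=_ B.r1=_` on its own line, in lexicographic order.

outcome vector order: (A.r0,B.r0,B.r1)
|TSO outcomes| = 7

A.r0=0 B.r0=0 B.r1=0
A.r0=0 B.r0=0 B.r1=2
A.r0=0 B.r0=2 B.r1=0
A.r0=0 B.r0=2 B.r1=2
A.r0=2 B.r0=0 B.r1=0
A.r0=2 B.r0=0 B.r1=2
A.r0=2 B.r0=2 B.r1=2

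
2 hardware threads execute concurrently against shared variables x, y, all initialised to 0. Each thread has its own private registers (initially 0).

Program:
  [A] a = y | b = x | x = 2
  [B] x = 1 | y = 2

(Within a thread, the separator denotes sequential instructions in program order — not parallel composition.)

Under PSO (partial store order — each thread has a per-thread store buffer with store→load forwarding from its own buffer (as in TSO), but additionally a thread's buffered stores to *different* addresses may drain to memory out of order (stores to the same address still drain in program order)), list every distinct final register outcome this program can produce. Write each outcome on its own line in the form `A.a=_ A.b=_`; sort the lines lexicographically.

A.a=0 A.b=0
A.a=0 A.b=1
A.a=2 A.b=0
A.a=2 A.b=1

outcome vector order: (A.a,A.b)
|PSO outcomes| = 4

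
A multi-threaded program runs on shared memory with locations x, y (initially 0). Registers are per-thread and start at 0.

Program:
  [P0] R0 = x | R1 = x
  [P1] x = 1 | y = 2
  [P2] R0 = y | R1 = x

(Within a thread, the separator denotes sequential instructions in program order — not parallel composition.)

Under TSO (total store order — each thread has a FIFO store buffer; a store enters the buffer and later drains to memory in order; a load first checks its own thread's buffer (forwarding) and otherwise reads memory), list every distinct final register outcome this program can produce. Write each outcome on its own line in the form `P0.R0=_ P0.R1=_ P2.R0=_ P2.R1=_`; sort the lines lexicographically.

outcome vector order: (P0.R0,P0.R1,P2.R0,P2.R1)
|TSO outcomes| = 9

P0.R0=0 P0.R1=0 P2.R0=0 P2.R1=0
P0.R0=0 P0.R1=0 P2.R0=0 P2.R1=1
P0.R0=0 P0.R1=0 P2.R0=2 P2.R1=1
P0.R0=0 P0.R1=1 P2.R0=0 P2.R1=0
P0.R0=0 P0.R1=1 P2.R0=0 P2.R1=1
P0.R0=0 P0.R1=1 P2.R0=2 P2.R1=1
P0.R0=1 P0.R1=1 P2.R0=0 P2.R1=0
P0.R0=1 P0.R1=1 P2.R0=0 P2.R1=1
P0.R0=1 P0.R1=1 P2.R0=2 P2.R1=1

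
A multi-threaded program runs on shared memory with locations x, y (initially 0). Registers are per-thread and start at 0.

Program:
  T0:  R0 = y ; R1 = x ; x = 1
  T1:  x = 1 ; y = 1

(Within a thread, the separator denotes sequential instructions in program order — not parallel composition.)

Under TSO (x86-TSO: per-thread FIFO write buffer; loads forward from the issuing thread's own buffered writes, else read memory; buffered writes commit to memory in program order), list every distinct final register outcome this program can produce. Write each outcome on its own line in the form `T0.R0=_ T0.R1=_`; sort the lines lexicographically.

outcome vector order: (T0.R0,T0.R1)
|TSO outcomes| = 3

T0.R0=0 T0.R1=0
T0.R0=0 T0.R1=1
T0.R0=1 T0.R1=1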